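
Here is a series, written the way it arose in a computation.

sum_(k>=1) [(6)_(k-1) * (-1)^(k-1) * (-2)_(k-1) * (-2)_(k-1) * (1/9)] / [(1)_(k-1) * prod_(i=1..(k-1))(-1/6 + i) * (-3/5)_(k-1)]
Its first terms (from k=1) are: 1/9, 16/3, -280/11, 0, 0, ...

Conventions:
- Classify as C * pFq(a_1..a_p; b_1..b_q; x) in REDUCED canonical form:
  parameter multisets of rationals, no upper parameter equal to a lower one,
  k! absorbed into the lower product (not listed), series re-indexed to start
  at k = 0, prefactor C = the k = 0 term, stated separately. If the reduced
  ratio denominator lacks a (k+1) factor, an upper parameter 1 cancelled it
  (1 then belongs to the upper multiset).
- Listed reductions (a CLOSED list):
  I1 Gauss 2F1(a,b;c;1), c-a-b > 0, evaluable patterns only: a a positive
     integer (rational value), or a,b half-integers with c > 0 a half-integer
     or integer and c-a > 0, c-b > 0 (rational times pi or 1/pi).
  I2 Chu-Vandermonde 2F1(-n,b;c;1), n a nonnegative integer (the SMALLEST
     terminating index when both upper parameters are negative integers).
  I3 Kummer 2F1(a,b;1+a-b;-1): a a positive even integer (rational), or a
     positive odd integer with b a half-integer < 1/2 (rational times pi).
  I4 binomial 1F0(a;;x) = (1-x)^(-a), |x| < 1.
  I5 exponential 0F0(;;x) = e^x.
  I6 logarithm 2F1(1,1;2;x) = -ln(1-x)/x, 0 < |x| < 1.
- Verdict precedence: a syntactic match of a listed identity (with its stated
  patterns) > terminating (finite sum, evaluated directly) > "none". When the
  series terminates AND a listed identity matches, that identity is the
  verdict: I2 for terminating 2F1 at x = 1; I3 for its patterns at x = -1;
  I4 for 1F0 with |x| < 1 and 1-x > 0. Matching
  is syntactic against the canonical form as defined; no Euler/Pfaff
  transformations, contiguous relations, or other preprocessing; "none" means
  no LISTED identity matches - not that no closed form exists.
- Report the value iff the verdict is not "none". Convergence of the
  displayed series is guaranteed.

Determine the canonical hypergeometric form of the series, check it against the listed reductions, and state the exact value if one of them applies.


This is 1/9 * 3F2(-2, -2, 6; -3/5, 5/6; -1) in reduced canonical form. Verdict: terminating at k = 2: the factor (-2)_k kills every later term; summing the 3 survivors is exact. Its exact value is -1981/99.

First insight: t_0 being 1/9, the lower running product (prefactor 1/9) is a rising factorial.
Term ratio: r(k) = (-1) * (k-2) (k-2) (k+6) / [(k-3/5) (k+5/6) (k+1)] - rational in k. x = (-1); t_0 = 1/9; negate the roots.


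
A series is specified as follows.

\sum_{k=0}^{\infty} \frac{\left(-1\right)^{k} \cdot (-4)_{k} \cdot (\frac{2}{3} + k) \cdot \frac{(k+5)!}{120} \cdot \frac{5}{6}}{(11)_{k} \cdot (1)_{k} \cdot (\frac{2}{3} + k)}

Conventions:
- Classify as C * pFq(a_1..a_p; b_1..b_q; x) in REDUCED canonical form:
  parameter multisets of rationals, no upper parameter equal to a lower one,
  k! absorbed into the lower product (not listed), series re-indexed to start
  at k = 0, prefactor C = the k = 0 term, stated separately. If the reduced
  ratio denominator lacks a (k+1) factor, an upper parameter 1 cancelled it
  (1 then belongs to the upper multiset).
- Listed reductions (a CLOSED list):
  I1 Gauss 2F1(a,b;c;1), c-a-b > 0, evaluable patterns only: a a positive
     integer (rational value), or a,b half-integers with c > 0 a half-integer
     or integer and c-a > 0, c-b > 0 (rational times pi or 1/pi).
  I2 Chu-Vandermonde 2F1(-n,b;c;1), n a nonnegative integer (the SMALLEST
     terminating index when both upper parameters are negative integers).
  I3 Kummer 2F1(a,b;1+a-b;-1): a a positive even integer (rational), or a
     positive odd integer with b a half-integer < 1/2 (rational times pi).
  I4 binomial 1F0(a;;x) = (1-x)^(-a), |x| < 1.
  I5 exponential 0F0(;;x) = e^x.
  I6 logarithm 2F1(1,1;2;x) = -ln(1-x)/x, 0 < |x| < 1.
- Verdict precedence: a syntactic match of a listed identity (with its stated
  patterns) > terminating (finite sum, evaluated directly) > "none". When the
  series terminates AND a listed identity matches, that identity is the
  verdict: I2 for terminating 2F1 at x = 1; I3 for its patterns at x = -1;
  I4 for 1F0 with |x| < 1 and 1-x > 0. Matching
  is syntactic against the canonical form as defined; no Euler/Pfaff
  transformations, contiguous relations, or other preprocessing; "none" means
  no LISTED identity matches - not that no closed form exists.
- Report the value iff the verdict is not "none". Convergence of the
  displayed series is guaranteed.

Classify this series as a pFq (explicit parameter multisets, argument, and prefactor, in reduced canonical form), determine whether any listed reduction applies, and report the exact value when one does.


Reduced: x = -1, 2F1, upper = {-4, 6}, lower = {11}, C = \frac{5}{6}. Verdict: this is Kummer (I3) (x = -1; c = 11 equals 1+a-b for upper {-4, 6}: listed pattern). Value: 5.

First insight: from the first term \frac{5}{6}: (1)_k (C = 5/6) is k! itself.
Consecutive-term ratio: r(k) = -1 * (k-4) (k+6) / [(k+11) (k+1)] - rational in k. x = -1; t_0 = \frac{5}{6}; negate the roots.


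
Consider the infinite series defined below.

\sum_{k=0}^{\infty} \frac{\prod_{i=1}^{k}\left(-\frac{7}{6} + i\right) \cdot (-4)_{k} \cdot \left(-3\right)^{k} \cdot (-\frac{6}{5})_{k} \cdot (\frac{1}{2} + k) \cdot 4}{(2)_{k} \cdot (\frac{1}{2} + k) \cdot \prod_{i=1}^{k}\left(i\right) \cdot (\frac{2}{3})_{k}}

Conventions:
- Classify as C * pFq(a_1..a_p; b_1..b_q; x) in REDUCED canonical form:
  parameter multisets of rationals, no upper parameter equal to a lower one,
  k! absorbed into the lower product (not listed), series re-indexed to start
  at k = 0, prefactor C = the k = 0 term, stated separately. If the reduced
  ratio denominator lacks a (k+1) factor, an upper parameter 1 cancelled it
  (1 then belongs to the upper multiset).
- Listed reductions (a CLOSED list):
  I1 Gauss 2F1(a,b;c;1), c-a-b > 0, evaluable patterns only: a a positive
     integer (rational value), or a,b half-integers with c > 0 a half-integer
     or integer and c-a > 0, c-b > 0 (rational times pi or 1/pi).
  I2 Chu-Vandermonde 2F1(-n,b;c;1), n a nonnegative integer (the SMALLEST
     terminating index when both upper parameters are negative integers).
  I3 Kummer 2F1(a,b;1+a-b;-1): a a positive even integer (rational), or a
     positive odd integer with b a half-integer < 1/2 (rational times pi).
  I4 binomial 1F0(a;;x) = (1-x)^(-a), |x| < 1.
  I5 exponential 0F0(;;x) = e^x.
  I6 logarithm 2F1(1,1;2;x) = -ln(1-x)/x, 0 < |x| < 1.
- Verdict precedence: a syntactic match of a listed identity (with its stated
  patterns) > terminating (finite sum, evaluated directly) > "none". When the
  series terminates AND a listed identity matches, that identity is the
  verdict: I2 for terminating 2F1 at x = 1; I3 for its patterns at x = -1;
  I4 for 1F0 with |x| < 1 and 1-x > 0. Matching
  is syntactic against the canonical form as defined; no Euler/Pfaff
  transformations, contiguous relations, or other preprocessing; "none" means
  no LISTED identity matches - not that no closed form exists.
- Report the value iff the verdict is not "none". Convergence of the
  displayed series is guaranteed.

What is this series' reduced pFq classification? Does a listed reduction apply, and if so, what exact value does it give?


The tell: x = -3 and the running product (C = 4, x = -3) telescopes to a rising factorial.
Consecutive-term ratio: r(k) = -3 * (k-4) (k-\frac{6}{5}) (k-\frac{1}{6}) / [(k+\frac{2}{3}) (k+2) (k+1)] - rational in k, leading ratio -3; with t_0 = 4, classification follows.

At argument -3: a 3F2 with upper {-4, -\frac{6}{5}, -\frac{1}{6}}, lower {\frac{2}{3}, 2}, scaled by C = 4. Verdict: terminating (-4 upstairs). 5 nonzero terms in all; added directly. Value: \frac{1952207}{200000}.


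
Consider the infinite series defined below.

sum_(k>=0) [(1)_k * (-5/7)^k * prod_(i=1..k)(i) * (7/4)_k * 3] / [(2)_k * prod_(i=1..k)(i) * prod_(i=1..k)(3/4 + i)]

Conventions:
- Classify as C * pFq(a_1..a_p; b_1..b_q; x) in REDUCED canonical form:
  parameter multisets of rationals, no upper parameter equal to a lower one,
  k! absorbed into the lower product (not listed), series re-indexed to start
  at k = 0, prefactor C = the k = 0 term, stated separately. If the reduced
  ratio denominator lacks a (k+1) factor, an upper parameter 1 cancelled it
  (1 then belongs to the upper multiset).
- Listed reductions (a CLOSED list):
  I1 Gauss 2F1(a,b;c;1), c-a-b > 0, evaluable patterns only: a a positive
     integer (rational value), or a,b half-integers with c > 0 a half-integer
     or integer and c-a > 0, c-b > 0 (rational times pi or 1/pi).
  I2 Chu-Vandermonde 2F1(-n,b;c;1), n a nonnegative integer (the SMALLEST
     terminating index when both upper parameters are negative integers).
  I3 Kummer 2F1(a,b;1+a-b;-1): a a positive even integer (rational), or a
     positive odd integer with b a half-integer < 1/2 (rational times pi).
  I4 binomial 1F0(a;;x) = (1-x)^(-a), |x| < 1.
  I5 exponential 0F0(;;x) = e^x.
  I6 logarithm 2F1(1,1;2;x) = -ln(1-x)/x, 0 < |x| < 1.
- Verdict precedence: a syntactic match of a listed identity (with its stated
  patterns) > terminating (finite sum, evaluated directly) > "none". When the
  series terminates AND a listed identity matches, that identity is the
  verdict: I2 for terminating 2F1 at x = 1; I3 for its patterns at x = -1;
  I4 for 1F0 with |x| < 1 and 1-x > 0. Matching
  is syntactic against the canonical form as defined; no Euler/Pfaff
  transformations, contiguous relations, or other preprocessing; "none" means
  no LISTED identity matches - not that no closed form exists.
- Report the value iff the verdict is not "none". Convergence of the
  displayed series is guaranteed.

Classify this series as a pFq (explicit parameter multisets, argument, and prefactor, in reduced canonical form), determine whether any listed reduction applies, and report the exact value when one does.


Prefactor 3, argument -5/7: 2F1 with upper {1, 1} over lower {2}. Verdict at x = -5/7: logarithm (I6) matches (the logarithm: parameters (1,1;2), x = -5/7). Hence: (21/5) * ln(12/7).

The tell: from the first term 3: the product of the first k integers (C = 3, x = -5/7) is k!.
Consecutive-term ratio: r(k) = (-5/7) * (k+1) (k+1) / [(k+2) (k+1)] - poly over poly, x = (-5/7) from leading terms; C = 3 at k = 0.


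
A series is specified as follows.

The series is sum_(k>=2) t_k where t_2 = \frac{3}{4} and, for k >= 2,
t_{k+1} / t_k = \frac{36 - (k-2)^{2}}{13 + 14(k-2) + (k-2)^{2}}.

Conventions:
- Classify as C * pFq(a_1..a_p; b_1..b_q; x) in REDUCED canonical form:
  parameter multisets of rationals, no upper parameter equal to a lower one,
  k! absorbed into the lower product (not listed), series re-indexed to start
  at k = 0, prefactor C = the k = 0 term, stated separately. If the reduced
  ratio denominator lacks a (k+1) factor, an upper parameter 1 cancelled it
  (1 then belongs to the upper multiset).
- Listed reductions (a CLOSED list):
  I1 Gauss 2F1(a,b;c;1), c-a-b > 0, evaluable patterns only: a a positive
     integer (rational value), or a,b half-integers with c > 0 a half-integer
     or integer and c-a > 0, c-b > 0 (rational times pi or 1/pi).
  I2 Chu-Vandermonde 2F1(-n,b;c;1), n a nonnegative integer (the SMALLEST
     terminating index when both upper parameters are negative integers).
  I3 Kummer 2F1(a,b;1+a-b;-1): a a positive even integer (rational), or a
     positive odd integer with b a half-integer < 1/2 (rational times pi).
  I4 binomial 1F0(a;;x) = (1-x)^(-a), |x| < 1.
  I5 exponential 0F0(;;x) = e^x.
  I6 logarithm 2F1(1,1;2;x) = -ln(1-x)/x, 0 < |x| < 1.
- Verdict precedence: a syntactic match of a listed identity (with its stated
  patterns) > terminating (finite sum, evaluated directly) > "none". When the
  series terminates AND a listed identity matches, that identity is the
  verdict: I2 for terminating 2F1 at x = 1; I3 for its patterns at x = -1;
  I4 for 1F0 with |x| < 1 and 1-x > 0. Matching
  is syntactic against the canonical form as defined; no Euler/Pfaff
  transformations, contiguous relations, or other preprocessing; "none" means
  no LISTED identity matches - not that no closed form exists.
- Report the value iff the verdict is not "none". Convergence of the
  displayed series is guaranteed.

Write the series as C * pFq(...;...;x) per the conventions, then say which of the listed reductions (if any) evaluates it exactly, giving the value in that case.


Classification (C = \frac{3}{4}): 2F1 with upper {-6, 6}, lower {13}, argument x = -1. Verdict (x = -1): Kummer's theorem (I3) applies (x = -1; c = 13 equals 1+a-b for upper {-6, 6}: listed pattern). Hence: \frac{33}{4}.

The tell: x = -1 and the expanded ratio factors over Q; prefactor 3/4, roots give parameters.
Adjacent-term ratio: r(k) = -1 * (k-6) (k+6) / [(k+13) (k+1)] - rational in k. x = -1; t_0 = \frac{3}{4}; negate the roots.


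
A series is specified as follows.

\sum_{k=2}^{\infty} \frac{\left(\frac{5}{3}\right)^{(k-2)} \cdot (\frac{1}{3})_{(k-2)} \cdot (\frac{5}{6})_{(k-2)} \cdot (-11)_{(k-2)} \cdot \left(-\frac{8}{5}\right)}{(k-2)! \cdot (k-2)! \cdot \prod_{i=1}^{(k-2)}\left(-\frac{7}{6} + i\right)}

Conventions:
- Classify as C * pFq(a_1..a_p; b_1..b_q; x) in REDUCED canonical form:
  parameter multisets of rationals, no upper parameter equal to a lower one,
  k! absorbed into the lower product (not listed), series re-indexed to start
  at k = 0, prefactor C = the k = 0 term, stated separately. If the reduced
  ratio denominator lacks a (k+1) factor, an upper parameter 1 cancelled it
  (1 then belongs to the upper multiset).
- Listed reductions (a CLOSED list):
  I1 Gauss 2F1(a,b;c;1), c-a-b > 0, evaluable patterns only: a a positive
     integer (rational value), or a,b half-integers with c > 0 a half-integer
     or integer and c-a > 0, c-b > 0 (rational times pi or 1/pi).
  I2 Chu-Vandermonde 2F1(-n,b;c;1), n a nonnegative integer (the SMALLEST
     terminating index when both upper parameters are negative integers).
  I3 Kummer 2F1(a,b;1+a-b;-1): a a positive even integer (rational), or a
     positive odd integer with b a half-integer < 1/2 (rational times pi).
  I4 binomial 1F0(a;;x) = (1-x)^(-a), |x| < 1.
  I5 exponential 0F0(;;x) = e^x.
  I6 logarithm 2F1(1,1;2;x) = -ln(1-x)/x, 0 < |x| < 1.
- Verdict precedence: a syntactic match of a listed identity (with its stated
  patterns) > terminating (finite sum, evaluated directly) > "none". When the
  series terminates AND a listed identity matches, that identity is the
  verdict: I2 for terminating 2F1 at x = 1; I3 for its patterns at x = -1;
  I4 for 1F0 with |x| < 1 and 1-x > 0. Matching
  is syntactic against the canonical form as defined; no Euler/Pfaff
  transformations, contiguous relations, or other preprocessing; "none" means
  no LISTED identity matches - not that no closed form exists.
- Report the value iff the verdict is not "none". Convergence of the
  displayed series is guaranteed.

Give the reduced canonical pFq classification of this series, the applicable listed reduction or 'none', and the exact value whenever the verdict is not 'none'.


At argument \frac{5}{3}: a 3F2 with upper {-11, \frac{1}{3}, \frac{5}{6}}, lower {-\frac{1}{6}, 1}, scaled by C = -\frac{8}{5}. Verdict: terminating at k = 11: the factor (-11)_k kills every later term; summing the 12 survivors is exact. Value: -\frac{18627708996832}{12709329141645}.

Key step: with t_0 = -\frac{8}{5}, the lower running product (C = -8/5) is a rising factorial.
Consecutive-term ratio: r(k) = \frac{5}{3} * (k-11) (k+\frac{1}{3}) (k+\frac{5}{6}) / [(k-\frac{1}{6}) (k+1) (k+1)] - rational in k. x = \frac{5}{3}; t_0 = -\frac{8}{5}; negate the roots.


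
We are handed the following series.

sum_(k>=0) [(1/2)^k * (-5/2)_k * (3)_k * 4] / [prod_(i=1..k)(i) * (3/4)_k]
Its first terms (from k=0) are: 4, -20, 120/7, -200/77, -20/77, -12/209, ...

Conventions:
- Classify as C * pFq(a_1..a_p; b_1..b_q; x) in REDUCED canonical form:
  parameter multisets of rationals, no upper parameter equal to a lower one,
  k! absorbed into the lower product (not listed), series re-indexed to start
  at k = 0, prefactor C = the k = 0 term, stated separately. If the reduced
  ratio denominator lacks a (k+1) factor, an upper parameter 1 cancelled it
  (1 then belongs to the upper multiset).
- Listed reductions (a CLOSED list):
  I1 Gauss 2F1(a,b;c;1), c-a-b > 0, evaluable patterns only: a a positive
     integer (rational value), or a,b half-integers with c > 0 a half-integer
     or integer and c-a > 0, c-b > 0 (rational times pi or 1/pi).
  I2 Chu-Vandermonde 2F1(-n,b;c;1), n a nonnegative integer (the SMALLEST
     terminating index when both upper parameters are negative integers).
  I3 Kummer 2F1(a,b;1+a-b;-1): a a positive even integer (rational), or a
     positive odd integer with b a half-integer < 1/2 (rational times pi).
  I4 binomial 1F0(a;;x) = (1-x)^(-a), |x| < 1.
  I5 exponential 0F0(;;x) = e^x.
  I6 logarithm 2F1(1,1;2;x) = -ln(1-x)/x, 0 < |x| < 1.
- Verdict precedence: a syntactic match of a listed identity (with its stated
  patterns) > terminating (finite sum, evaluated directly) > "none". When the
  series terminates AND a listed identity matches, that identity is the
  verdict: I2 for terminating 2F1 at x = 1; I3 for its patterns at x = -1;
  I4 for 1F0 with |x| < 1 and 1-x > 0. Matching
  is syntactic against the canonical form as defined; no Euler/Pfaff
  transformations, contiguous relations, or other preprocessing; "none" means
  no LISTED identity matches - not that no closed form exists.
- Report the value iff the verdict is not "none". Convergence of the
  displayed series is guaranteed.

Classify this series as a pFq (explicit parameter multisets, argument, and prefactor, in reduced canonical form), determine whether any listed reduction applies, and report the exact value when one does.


x = 1/2 here; the reduced form reads 2F1, upper {-5/2, 3}, lower {3/4}, C = 4. Verdict: none here - no I1-I6 shape fits x = 1/2 with lower {3/4}.

Structural cue: x = (1/2) and the product of the first k integers (C = 4, x = 1/2) is k!.
Step ratio: r(k) = (1/2) * (k-5/2) (k+3) / [(k+3/4) (k+1)] - rational in k. x = (1/2); t_0 = 4; negate the roots.


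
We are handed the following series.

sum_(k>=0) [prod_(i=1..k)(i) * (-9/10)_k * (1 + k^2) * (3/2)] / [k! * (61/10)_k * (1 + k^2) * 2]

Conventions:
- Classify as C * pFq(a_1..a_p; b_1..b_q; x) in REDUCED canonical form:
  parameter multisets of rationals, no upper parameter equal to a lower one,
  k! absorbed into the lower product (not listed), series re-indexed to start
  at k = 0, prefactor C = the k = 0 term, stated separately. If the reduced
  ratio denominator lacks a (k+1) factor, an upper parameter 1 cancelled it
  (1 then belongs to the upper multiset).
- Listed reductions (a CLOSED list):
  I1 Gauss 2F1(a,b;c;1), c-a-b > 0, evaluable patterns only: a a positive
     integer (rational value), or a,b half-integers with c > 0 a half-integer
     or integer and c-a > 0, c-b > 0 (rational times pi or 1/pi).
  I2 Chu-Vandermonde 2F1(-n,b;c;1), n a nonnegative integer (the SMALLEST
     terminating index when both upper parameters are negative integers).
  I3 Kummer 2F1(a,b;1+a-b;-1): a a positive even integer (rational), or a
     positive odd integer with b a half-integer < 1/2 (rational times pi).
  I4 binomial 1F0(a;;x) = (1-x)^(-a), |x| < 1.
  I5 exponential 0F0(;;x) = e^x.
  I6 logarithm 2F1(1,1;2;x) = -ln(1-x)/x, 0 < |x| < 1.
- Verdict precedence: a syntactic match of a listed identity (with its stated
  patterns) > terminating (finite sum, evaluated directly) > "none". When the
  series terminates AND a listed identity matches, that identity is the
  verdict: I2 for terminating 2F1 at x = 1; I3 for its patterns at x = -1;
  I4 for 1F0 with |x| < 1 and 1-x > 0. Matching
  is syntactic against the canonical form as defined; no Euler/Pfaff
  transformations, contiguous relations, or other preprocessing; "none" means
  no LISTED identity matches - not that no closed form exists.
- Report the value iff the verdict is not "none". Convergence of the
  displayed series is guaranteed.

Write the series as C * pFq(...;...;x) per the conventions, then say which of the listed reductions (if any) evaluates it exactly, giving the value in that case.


Structural cue: t_0 = 3/4 here, and the running product (C = 3/4) telescopes to a rising factorial.
Adjacent-term ratio: r(k) = 1 * (k-9/10) (k+1) / [(k+61/10) (k+1)] - rational in k. x = 1; t_0 = 3/4; negate the roots.

Classification (C = 3/4): 2F1 with upper {-9/10, 1}, lower {61/10}, argument x = 1. Verdict: Gauss (I1, integer-parameter pattern) fires (x = 1: the Gamma ratio telescopes since c-a-b = 6 > 0 and a = 1 in Z>0). Exact value: 51/80.


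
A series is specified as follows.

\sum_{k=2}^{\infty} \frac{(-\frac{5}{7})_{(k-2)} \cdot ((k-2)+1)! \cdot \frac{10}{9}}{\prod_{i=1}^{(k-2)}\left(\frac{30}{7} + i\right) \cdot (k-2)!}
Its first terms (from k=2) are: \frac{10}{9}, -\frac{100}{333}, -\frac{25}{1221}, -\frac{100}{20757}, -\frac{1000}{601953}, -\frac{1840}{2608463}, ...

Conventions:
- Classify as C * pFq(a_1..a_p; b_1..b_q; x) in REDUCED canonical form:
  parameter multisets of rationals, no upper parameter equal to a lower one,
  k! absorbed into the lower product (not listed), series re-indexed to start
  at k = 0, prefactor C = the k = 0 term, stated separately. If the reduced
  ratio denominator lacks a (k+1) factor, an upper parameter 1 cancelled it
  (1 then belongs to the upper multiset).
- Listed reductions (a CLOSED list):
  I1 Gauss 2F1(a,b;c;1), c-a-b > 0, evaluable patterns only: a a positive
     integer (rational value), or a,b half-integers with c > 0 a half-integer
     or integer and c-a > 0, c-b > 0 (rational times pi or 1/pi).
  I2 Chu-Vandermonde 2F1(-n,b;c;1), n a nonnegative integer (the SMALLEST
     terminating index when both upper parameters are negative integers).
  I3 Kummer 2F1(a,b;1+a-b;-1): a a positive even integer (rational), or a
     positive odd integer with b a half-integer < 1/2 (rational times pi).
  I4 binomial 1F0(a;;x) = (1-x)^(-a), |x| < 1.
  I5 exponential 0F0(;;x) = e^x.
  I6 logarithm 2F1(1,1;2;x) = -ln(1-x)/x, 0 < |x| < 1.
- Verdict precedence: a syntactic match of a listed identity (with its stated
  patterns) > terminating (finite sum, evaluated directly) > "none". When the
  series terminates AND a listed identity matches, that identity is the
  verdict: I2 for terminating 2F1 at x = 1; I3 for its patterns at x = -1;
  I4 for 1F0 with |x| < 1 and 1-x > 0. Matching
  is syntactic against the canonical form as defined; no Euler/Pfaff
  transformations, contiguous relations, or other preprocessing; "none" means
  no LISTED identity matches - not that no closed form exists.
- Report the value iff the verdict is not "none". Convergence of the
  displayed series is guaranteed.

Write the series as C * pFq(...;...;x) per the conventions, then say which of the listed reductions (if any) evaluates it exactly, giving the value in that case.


The tell: t_0 being \frac{10}{9}, the lower running product (prefactor 10/9) is a rising factorial.
Ratio: r(k) = 1 * (k-\frac{5}{7}) (k+2) / [(k+\frac{37}{7}) (k+1)] - poly over poly, x = 1 from leading terms; C = \frac{10}{9} at k = 0.

Classification (C = \frac{10}{9}): 2F1 with upper {-\frac{5}{7}, 2}, lower {\frac{37}{7}}, argument x = 1. Verdict: this is Gauss's theorem (I1) (x = 1: the Gamma ratio telescopes since c-a-b = 4 > 0 and a = 2 in Z>0). Sum: \frac{115}{147}.


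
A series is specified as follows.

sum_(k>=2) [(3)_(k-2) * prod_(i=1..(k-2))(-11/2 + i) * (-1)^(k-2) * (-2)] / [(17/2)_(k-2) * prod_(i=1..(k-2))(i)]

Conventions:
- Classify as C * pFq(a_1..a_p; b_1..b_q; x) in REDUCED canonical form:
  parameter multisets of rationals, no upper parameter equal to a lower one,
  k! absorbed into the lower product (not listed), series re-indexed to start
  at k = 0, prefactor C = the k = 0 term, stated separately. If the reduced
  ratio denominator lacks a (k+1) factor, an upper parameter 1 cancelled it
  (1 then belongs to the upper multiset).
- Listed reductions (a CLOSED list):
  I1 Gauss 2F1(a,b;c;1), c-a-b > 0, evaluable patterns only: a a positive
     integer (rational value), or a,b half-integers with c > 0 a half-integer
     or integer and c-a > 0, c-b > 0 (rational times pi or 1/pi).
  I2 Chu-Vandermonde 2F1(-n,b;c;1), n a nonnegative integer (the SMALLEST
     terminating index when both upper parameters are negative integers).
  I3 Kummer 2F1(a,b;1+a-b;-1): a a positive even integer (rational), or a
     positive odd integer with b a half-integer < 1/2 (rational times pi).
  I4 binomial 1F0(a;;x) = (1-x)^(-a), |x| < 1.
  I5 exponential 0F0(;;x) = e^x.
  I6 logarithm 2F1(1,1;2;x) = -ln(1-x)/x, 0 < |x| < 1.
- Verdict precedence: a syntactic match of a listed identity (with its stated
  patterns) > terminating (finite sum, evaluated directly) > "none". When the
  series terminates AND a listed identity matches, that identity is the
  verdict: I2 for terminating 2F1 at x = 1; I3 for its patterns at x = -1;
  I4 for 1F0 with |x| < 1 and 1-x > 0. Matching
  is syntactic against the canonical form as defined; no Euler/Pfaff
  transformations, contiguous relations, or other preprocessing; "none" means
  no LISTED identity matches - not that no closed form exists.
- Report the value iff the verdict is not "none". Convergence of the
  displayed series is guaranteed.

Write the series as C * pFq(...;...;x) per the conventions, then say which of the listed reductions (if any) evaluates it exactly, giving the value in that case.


x = -1 here; the reduced form reads 2F1, upper {-9/2, 3}, lower {17/2}, C = -2. Verdict: Kummer (I3) matches (x = -1; c = 17/2 equals 1+a-b for upper {-9/2, 3}: listed pattern). Exact value: (-45045/16384) * pi.

Key step: with t_0 = -2, the product of the first k integers (C = -2) is k!.
Adjacent-term ratio: r(k) = (-1) * (k-9/2) (k+3) / [(k+17/2) (k+1)] ; factor over Q: parameters, x = (-1), and C = -2.


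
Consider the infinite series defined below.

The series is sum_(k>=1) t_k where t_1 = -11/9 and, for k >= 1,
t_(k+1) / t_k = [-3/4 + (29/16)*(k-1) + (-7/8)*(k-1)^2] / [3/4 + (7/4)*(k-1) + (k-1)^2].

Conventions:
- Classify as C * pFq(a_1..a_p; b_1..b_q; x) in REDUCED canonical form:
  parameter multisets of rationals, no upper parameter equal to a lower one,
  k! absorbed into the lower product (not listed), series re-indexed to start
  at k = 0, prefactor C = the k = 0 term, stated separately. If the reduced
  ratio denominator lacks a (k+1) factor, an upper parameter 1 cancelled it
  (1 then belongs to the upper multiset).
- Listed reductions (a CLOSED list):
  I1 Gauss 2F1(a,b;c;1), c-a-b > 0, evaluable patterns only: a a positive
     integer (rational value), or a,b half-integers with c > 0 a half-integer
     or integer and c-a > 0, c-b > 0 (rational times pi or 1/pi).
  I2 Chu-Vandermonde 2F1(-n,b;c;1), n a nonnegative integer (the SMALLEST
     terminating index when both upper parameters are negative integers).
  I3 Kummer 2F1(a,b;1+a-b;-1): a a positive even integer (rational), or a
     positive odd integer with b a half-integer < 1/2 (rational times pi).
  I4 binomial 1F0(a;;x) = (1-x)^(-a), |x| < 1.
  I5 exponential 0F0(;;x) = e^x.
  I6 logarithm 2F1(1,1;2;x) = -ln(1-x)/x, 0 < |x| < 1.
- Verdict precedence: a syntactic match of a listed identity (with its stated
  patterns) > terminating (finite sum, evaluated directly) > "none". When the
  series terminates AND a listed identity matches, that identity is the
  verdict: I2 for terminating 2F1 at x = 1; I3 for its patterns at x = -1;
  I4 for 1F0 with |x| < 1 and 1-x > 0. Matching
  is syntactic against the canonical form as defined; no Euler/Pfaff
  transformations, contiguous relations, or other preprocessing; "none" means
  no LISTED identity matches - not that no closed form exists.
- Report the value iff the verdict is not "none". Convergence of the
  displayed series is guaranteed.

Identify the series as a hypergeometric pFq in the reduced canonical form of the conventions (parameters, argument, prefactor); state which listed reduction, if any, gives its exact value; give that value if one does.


Prefactor -11/9, argument -7/8: 2F1 with upper {-3/2, -4/7} over lower {3/4}. Verdict: none. Every listed pattern misses the 2F1 form at -7/8, upper {-3/2, -4/7}.

Key step: x = (-7/8) and roots of the ratio polynomials (C = -11/9, x = -7/8) are the negated parameters.
Ratio: r(k) = (-7/8) * (k-3/2) (k-4/7) / [(k+3/4) (k+1)] - rational; roots negated = parameters, x = (-7/8), C = -11/9.


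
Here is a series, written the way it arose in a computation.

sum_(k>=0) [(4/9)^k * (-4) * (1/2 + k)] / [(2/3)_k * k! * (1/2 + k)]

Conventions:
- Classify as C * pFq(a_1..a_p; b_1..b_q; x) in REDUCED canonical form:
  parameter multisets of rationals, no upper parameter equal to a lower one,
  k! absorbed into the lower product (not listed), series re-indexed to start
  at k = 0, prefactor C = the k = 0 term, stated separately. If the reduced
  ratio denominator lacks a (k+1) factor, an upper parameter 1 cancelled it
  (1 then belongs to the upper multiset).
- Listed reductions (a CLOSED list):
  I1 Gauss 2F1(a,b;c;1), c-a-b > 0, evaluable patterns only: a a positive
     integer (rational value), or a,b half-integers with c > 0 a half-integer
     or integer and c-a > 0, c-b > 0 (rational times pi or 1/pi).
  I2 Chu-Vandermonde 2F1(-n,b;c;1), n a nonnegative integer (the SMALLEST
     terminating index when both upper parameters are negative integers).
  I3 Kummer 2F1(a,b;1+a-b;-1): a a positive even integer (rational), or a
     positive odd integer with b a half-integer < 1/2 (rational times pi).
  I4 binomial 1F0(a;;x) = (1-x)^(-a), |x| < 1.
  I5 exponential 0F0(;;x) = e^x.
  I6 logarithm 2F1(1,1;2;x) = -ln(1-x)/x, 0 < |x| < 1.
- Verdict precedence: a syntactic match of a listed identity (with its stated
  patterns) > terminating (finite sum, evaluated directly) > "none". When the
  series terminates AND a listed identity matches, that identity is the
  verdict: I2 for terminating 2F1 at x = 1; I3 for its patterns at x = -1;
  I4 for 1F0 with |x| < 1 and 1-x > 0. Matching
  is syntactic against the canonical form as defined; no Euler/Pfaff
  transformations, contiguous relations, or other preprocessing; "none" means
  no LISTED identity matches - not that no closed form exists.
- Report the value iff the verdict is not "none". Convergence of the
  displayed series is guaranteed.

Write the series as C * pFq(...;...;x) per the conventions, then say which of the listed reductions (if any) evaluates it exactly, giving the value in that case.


With C = -4: the canonical form is 0F1(-; 2/3; 4/9). Verdict: no listed reduction: x = 4/9 and upper {-} fail every I1-I6 pattern.

Structural cue: from the first term -4: striking the common factor k + 1/2 reduces the term (C = -4, x = 4/9).
Ratio: r(k) = (4/9) * 1 / [(k+2/3) (k+1)] ; factor over Q: parameters, x = (4/9), and C = -4.


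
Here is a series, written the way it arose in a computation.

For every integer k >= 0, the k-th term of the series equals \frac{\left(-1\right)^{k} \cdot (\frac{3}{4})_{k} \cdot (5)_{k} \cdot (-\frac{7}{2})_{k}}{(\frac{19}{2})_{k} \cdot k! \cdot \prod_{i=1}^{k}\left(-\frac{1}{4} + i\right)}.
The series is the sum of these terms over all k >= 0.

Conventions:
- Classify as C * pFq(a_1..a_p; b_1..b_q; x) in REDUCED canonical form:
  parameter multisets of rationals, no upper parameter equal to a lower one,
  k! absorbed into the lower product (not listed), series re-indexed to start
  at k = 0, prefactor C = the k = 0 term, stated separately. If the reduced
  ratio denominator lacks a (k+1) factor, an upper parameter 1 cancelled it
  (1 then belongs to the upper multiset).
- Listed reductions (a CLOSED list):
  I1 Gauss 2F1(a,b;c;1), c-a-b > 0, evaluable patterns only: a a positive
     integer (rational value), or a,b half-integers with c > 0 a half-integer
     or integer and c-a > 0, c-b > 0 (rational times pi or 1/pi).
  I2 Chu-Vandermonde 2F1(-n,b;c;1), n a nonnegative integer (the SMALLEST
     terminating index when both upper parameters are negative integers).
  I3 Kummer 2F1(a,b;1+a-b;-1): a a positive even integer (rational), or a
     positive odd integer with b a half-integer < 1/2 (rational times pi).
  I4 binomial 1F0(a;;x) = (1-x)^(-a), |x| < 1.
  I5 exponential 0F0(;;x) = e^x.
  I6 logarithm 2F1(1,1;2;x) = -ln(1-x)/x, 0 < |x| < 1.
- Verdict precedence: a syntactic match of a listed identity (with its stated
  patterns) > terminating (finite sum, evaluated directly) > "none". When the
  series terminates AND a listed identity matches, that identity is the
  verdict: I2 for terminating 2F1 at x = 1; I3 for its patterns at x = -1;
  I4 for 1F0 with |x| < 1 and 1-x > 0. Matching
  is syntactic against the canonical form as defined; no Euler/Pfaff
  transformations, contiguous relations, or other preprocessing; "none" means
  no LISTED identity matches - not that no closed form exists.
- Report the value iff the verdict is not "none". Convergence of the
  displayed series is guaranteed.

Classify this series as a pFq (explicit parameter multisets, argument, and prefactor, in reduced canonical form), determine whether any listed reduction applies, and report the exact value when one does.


This is 1 * 2F1(-\frac{7}{2}, 5; \frac{19}{2}; -1) in reduced canonical form. Verdict: Kummer's theorem (I3) matches (x = -1; c = \frac{19}{2} equals 1+a-b for upper {-\frac{7}{2}, 5}: listed pattern). Hence: \frac{765765}{524288} \cdot \pi.

The tell: t_0 = 1 here, and the lower running product (C = 1) is a rising factorial.
Consecutive-term ratio: r(k) = -1 * (k-\frac{7}{2}) (k+5) / [(k+\frac{19}{2}) (k+1)] - rational; roots negated = parameters, x = -1, C = 1.


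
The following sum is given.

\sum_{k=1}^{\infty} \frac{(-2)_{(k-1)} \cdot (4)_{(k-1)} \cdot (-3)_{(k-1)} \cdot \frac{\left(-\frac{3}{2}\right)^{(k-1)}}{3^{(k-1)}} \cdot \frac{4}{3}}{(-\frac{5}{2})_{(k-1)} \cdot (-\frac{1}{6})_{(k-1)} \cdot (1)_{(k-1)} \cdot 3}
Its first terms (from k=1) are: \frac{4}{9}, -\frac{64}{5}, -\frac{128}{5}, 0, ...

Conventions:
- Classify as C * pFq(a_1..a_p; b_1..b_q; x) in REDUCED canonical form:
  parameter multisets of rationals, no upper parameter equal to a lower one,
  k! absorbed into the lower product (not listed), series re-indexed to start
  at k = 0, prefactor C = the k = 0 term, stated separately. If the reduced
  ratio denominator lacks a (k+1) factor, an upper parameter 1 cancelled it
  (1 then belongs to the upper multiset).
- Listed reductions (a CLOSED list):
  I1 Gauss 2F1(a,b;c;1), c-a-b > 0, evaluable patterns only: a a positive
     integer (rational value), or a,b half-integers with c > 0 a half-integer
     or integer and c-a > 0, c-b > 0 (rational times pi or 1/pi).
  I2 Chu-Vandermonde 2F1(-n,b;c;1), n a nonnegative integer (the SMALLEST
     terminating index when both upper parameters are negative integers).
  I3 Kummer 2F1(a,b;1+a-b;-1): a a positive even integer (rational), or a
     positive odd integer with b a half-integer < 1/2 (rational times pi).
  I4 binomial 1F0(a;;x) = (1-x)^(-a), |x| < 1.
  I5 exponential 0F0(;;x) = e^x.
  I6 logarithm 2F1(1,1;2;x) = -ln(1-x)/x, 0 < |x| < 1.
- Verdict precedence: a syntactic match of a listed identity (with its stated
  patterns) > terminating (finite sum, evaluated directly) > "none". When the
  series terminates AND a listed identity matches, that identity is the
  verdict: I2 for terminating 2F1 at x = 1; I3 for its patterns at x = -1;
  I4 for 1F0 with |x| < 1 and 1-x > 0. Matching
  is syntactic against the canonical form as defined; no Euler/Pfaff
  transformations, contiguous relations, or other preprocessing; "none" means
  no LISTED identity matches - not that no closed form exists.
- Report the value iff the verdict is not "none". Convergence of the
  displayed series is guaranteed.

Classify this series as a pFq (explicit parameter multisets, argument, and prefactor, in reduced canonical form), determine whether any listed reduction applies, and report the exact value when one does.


Prefactor \frac{4}{9}, argument -\frac{1}{2}: 3F2 with upper {-3, -2, 4} over lower {-\frac{5}{2}, -\frac{1}{6}}. Verdict: terminating (-2 upstairs). 3 nonzero terms in all; added directly. Its exact value is -\frac{1708}{45}.

Key observation: t_0 being \frac{4}{9}, (1)_k (C = 4/9, x = -1/2) is k! itself.
Term ratio: r(k) = -\frac{1}{2} * (k-3) (k-2) (k+4) / [(k-\frac{5}{2}) (k-\frac{1}{6}) (k+1)] - rational; roots negated = parameters, x = -\frac{1}{2}, C = \frac{4}{9}.


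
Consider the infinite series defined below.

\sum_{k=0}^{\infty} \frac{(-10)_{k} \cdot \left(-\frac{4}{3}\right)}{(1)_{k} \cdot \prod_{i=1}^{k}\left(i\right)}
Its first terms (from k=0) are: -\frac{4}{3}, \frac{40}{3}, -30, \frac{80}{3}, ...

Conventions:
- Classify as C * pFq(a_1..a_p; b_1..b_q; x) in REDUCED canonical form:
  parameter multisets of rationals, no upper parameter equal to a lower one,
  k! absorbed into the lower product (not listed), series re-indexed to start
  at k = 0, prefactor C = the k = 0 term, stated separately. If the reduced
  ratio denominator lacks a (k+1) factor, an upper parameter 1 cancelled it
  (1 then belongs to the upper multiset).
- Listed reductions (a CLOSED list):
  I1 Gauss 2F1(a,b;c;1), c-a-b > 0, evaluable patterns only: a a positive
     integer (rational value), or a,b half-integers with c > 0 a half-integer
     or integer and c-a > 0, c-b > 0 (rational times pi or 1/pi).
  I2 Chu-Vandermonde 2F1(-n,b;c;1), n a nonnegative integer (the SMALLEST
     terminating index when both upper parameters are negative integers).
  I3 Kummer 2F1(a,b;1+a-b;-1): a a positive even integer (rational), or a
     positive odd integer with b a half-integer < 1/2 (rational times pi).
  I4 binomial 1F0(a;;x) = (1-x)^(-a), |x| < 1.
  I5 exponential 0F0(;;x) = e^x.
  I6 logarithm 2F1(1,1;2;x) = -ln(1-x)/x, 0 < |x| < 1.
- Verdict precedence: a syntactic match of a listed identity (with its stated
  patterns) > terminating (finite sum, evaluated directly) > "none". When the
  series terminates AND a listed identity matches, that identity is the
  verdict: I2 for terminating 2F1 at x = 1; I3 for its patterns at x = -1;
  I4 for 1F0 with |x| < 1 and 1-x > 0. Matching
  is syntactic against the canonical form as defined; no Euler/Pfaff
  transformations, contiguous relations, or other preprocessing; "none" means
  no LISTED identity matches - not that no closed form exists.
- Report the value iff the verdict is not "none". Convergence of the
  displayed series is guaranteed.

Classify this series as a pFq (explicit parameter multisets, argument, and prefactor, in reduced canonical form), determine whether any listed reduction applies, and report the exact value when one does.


The series (x = 1) is 1F1: upper {-10}, lower {1}, prefactor -\frac{4}{3}. Verdict: terminating. With -10 upstairs the series is a 11-term polynomial sum; evaluated term by term. Its exact value is -\frac{168919}{302400}.

Structural cue: from the first term -\frac{4}{3}: the lower running product (C = -4/3) is a rising factorial.
Term ratio: r(k) = 1 * (k-10) / [(k+1) (k+1)] - poly over poly, x = 1 from leading terms; C = -\frac{4}{3} at k = 0.


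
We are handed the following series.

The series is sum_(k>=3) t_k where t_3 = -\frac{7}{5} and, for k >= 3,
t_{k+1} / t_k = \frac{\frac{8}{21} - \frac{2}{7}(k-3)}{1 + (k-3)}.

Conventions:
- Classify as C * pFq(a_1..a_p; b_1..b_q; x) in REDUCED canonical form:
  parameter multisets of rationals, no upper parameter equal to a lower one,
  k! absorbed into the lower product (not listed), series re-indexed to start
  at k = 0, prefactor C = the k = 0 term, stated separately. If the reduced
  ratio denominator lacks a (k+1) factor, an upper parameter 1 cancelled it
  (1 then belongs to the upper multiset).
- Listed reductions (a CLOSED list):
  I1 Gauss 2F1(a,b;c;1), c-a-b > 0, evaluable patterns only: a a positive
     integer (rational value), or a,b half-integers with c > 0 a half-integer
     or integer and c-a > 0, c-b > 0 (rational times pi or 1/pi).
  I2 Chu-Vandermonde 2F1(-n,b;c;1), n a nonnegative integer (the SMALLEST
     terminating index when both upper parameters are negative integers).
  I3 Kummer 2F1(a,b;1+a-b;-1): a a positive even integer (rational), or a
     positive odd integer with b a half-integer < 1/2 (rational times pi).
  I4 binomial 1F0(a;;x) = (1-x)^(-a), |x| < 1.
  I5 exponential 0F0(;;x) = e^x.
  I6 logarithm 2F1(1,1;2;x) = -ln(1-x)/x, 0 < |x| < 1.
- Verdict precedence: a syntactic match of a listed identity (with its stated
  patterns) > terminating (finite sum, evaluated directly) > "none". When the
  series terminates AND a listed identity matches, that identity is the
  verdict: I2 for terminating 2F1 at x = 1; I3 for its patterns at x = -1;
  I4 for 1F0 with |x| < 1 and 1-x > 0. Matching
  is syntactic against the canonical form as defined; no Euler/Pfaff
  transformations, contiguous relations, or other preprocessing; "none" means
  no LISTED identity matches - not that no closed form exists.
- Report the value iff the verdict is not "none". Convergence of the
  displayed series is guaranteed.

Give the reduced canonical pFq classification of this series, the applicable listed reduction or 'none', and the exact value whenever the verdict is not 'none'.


Canonical form: C = -\frac{7}{5} times 1F0 with upper {-\frac{4}{3}}, lower {-}, x = -\frac{2}{7}. Verdict: the I4 binomial reduction fires (the 1F0 binomial series: exponent 4/3, x = -\frac{2}{7}). Its exact value is \left(-\frac{7}{5}\right) \cdot \left(\frac{9}{7}\right)^{\frac{4}{3}}.

Key observation: t_0 = -\frac{7}{5} here, and the expanded ratio factors over Q; C = -7/5, x = -2/7, roots give parameters.
Ratio: r(k) = -\frac{2}{7} * (k-\frac{4}{3}) / [(k+1)] - rational in k. x = -\frac{2}{7}; t_0 = -\frac{7}{5}; negate the roots.
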